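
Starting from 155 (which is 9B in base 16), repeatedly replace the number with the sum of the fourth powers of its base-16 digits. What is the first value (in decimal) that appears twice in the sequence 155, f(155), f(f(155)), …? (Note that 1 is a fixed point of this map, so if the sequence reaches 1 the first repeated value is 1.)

50707

155 = (9,11)_16 → 9⁴ + 11⁴ = 6561 + 14641 = 21202
21202 = (5,2,13,2)_16 → 5⁴ + 2⁴ + 13⁴ + 2⁴ = 625 + 16 + 28561 + 16 = 29218
29218 = (7,2,2,2)_16 → 7⁴ + 2⁴ + 2⁴ + 2⁴ = 2401 + 16 + 16 + 16 = 2449
2449 = (9,9,1)_16 → 9⁴ + 9⁴ + 1⁴ = 6561 + 6561 + 1 = 13123
13123 = (3,3,4,3)_16 → 3⁴ + 3⁴ + 4⁴ + 3⁴ = 81 + 81 + 256 + 81 = 499
499 = (1,15,3)_16 → 1⁴ + 15⁴ + 3⁴ = 1 + 50625 + 81 = 50707
50707 = (12,6,1,3)_16 → 12⁴ + 6⁴ + 1⁴ + 3⁴ = 20736 + 1296 + 1 + 81 = 22114
22114 = (5,6,6,2)_16 → 5⁴ + 6⁴ + 6⁴ + 2⁴ = 625 + 1296 + 1296 + 16 = 3233
3233 = (12,10,1)_16 → 12⁴ + 10⁴ + 1⁴ = 20736 + 10000 + 1 = 30737
30737 = (7,8,1,1)_16 → 7⁴ + 8⁴ + 1⁴ + 1⁴ = 2401 + 4096 + 1 + 1 = 6499
6499 = (1,9,6,3)_16 → 1⁴ + 9⁴ + 6⁴ + 3⁴ = 1 + 6561 + 1296 + 81 = 7939
7939 = (1,15,0,3)_16 → 1⁴ + 15⁴ + 0⁴ + 3⁴ = 1 + 50625 + 0 + 81 = 50707  — 50707 already appeared earlier.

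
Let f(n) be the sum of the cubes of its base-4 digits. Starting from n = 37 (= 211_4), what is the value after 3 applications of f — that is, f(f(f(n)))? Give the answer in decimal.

37 = (2,1,1)_4 → 2³ + 1³ + 1³ = 8 + 1 + 1 = 10
10 = (2,2)_4 → 2³ + 2³ = 8 + 8 = 16
16 = (1,0,0)_4 → 1³ + 0³ + 0³ = 1 + 0 + 0 = 1

1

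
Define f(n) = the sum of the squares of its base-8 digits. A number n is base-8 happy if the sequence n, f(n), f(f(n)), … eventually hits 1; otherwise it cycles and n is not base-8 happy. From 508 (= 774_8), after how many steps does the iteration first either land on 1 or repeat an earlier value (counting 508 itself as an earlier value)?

508 = (7,7,4)_8 → 114
114 = (1,6,2)_8 → 41
41 = (5,1)_8 → 26
26 = (3,2)_8 → 13
13 = (1,5)_8 → 26  — 26 repeats.
That took 5 steps.

5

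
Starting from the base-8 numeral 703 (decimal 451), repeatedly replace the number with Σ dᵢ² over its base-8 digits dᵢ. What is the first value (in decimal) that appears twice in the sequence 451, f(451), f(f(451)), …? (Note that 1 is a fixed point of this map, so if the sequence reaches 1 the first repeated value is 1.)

16

451 = (7,0,3)_8 → 7² + 0² + 3² = 58
58 = (7,2)_8 → 7² + 2² = 53
53 = (6,5)_8 → 6² + 5² = 61
61 = (7,5)_8 → 7² + 5² = 74
74 = (1,1,2)_8 → 1² + 1² + 2² = 6
6 = (6)_8 → 6² = 36
36 = (4,4)_8 → 4² + 4² = 32
32 = (4,0)_8 → 4² + 0² = 16
16 = (2,0)_8 → 2² + 0² = 4
4 = (4)_8 → 4² = 16  — 16 already appeared earlier.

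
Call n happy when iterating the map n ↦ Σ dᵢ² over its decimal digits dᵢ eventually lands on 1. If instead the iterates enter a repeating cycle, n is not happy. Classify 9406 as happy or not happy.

9406 → 133
133 → 19
19 → 82
82 → 68
68 → 100
100 → 1  — reached 1.

happy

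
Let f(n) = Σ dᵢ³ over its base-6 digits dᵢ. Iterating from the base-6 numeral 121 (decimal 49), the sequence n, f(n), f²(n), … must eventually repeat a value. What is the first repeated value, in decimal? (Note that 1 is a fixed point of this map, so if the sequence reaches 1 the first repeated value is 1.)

49 = (1,2,1)_6 → 1³ + 2³ + 1³ = 1 + 8 + 1 = 10
10 = (1,4)_6 → 1³ + 4³ = 1 + 64 = 65
65 = (1,4,5)_6 → 1³ + 4³ + 5³ = 1 + 64 + 125 = 190
190 = (5,1,4)_6 → 5³ + 1³ + 4³ = 125 + 1 + 64 = 190  — 190 already appeared earlier.

190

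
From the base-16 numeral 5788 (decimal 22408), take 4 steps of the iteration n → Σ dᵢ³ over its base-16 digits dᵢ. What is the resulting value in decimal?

22408 = (5,7,8,8)_16 → 1492
1492 = (5,13,4)_16 → 2386
2386 = (9,5,2)_16 → 862
862 = (3,5,14)_16 → 2896

2896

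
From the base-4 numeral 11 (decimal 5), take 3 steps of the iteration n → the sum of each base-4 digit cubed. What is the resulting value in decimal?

8

5 = (1,1)_4 → 1³ + 1³ = 2
2 = (2)_4 → 2³ = 8
8 = (2,0)_4 → 2³ + 0³ = 8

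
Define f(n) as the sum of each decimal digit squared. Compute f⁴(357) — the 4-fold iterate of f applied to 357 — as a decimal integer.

357 → 83
83 → 73
73 → 58
58 → 89

89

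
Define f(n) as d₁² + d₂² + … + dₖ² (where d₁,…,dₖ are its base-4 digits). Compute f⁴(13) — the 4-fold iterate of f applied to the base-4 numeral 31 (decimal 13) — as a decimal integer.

13 = (3,1)_4 → 3² + 1² = 9 + 1 = 10
10 = (2,2)_4 → 2² + 2² = 4 + 4 = 8
8 = (2,0)_4 → 2² + 0² = 4 + 0 = 4
4 = (1,0)_4 → 1² + 0² = 1 + 0 = 1

1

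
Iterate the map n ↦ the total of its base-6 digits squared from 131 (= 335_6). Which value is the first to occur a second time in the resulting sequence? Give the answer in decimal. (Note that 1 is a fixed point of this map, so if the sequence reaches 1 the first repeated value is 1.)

17

131 = (3,3,5)_6 → 3² + 3² + 5² = 43
43 = (1,1,1)_6 → 1² + 1² + 1² = 3
3 = (3)_6 → 3² = 9
9 = (1,3)_6 → 1² + 3² = 10
10 = (1,4)_6 → 1² + 4² = 17
17 = (2,5)_6 → 2² + 5² = 29
29 = (4,5)_6 → 4² + 5² = 41
41 = (1,0,5)_6 → 1² + 0² + 5² = 26
26 = (4,2)_6 → 4² + 2² = 20
20 = (3,2)_6 → 3² + 2² = 13
13 = (2,1)_6 → 2² + 1² = 5
5 = (5)_6 → 5² = 25
25 = (4,1)_6 → 4² + 1² = 17  — 17 already appeared earlier.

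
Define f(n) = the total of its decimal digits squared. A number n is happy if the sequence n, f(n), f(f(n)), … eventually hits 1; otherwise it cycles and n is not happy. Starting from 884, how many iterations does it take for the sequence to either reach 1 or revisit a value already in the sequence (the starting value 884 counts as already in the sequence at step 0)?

14

884 → 8² + 8² + 4² = 144
144 → 1² + 4² + 4² = 33
33 → 3² + 3² = 18
18 → 1² + 8² = 65
65 → 6² + 5² = 61
61 → 6² + 1² = 37
37 → 3² + 7² = 58
58 → 5² + 8² = 89
89 → 8² + 9² = 145
145 → 1² + 4² + 5² = 42
42 → 4² + 2² = 20
20 → 2² + 0² = 4
4 → 4² = 16
16 → 1² + 6² = 37  — 37 repeats.
That took 14 steps.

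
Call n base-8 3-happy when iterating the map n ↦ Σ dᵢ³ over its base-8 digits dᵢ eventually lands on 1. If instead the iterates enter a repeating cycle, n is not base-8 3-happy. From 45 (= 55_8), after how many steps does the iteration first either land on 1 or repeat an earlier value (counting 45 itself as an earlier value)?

8

45 = (5,5)_8 → 5³ + 5³ = 125 + 125 = 250
250 = (3,7,2)_8 → 3³ + 7³ + 2³ = 27 + 343 + 8 = 378
378 = (5,7,2)_8 → 5³ + 7³ + 2³ = 125 + 343 + 8 = 476
476 = (7,3,4)_8 → 7³ + 3³ + 4³ = 343 + 27 + 64 = 434
434 = (6,6,2)_8 → 6³ + 6³ + 2³ = 216 + 216 + 8 = 440
440 = (6,7,0)_8 → 6³ + 7³ + 0³ = 216 + 343 + 0 = 559
559 = (1,0,5,7)_8 → 1³ + 0³ + 5³ + 7³ = 1 + 0 + 125 + 343 = 469
469 = (7,2,5)_8 → 7³ + 2³ + 5³ = 343 + 8 + 125 = 476  — 476 repeats.
That took 8 steps.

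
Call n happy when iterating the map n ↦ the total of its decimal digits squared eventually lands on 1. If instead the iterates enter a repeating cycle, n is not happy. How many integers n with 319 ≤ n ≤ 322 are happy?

319: 319 → 91 → 82 → 68 → 100 → 1  — happy
320: 320 → 13 → 10 → 1  — happy
321: 321 → 14 → 17 → 50 → 25 → 29 → 85 → 89 → 145 → 42 → 20 → 4 → 16 → 37 → 58 → 89  — not happy
322: 322 → 17 → 50 → 25 → 29 → 85 → 89 → 145 → 42 → 20 → 4 → 16 → 37 → 58 → 89  — not happy
happy: 319, 320

2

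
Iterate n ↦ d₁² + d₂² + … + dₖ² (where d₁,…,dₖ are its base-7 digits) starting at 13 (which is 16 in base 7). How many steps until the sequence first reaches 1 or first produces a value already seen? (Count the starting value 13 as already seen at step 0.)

4

13 = (1,6)_7 → 1² + 6² = 1 + 36 = 37
37 = (5,2)_7 → 5² + 2² = 25 + 4 = 29
29 = (4,1)_7 → 4² + 1² = 16 + 1 = 17
17 = (2,3)_7 → 2² + 3² = 4 + 9 = 13  — 13 repeats.
That took 4 steps.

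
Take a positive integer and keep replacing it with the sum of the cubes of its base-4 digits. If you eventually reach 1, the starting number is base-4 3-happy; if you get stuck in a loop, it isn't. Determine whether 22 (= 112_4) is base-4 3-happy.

22 = (1,1,2)_4 → 10
10 = (2,2)_4 → 16
16 = (1,0,0)_4 → 1  — reached 1.

base-4 3-happy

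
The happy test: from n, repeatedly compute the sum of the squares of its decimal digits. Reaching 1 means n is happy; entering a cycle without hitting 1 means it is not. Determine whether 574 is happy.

574 → 90
90 → 81
81 → 65
65 → 61
61 → 37
37 → 58
58 → 89
89 → 145
145 → 42
42 → 20
20 → 4
4 → 16
16 → 37  — 37 already seen; the sequence cycles without reaching 1.

not happy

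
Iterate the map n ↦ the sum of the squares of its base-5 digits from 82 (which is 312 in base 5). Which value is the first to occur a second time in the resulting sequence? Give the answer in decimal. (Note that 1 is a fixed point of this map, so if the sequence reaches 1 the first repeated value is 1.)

16

82 = (3,1,2)_5 → 3² + 1² + 2² = 14
14 = (2,4)_5 → 2² + 4² = 20
20 = (4,0)_5 → 4² + 0² = 16
16 = (3,1)_5 → 3² + 1² = 10
10 = (2,0)_5 → 2² + 0² = 4
4 = (4)_5 → 4² = 16  — 16 already appeared earlier.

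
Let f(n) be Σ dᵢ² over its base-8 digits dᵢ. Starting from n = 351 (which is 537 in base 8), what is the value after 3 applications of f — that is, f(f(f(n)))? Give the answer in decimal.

37

351 = (5,3,7)_8 → 5² + 3² + 7² = 83
83 = (1,2,3)_8 → 1² + 2² + 3² = 14
14 = (1,6)_8 → 1² + 6² = 37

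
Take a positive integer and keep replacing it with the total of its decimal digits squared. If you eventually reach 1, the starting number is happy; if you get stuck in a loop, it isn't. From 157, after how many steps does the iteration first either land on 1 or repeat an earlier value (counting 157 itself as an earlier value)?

13

157 → 75
75 → 74
74 → 65
65 → 61
61 → 37
37 → 58
58 → 89
89 → 145
145 → 42
42 → 20
20 → 4
4 → 16
16 → 37  — 37 repeats.
That took 13 steps.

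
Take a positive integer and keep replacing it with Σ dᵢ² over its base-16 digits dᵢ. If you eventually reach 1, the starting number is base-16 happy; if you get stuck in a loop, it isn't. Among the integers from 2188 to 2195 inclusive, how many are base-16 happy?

3

2188: 2188 → 272 → 2 → 4 → 16 → 1  — base-16 happy
2189: 2189 → 297 → 86 → 61 → 178 → 125 → 218 → 269 → 170 → 200 → 208 → 169 → 181 → 146 → 85 → 50 → 13 → 169  — not base-16 happy
2190: 2190 → 324 → 33 → 5 → 25 → 82 → 29 → 170 → 200 → 208 → 169 → 181 → 146 → 85 → 50 → 13 → 169  — not base-16 happy
2191: 2191 → 353 → 38 → 40 → 68 → 32 → 4 → 16 → 1  — base-16 happy
2192: 2192 → 145 → 82 → 29 → 170 → 200 → 208 → 169 → 181 → 146 → 85 → 50 → 13 → 169  — not base-16 happy
2193: 2193 → 146 → 85 → 50 → 13 → 169 → 181 → 146  — not base-16 happy
2194: 2194 → 149 → 106 → 136 → 128 → 64 → 16 → 1  — base-16 happy
2195: 2195 → 154 → 181 → 146 → 85 → 50 → 13 → 169 → 181  — not base-16 happy
base-16 happy: 2188, 2191, 2194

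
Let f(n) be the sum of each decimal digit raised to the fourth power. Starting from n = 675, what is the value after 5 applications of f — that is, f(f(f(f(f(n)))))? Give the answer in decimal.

675 → 6⁴ + 7⁴ + 5⁴ = 1296 + 2401 + 625 = 4322
4322 → 4⁴ + 3⁴ + 2⁴ + 2⁴ = 256 + 81 + 16 + 16 = 369
369 → 3⁴ + 6⁴ + 9⁴ = 81 + 1296 + 6561 = 7938
7938 → 7⁴ + 9⁴ + 3⁴ + 8⁴ = 2401 + 6561 + 81 + 4096 = 13139
13139 → 1⁴ + 3⁴ + 1⁴ + 3⁴ + 9⁴ = 1 + 81 + 1 + 81 + 6561 = 6725

6725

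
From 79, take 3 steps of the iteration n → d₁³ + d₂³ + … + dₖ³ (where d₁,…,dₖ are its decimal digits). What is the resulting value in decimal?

160

79 → 7³ + 9³ = 1072
1072 → 1³ + 0³ + 7³ + 2³ = 352
352 → 3³ + 5³ + 2³ = 160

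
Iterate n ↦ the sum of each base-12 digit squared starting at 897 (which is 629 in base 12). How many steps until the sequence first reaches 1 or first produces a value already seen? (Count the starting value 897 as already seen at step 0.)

897 = (6,2,9)_12 → 6² + 2² + 9² = 121
121 = (10,1)_12 → 10² + 1² = 101
101 = (8,5)_12 → 8² + 5² = 89
89 = (7,5)_12 → 7² + 5² = 74
74 = (6,2)_12 → 6² + 2² = 40
40 = (3,4)_12 → 3² + 4² = 25
25 = (2,1)_12 → 2² + 1² = 5
5 = (5)_12 → 5² = 25  — 25 repeats.
That took 8 steps.

8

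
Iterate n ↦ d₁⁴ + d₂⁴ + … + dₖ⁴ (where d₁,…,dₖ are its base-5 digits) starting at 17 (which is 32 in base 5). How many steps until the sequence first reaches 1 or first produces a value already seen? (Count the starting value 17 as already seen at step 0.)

17 = (3,2)_5 → 3⁴ + 2⁴ = 81 + 16 = 97
97 = (3,4,2)_5 → 3⁴ + 4⁴ + 2⁴ = 81 + 256 + 16 = 353
353 = (2,4,0,3)_5 → 2⁴ + 4⁴ + 0⁴ + 3⁴ = 16 + 256 + 0 + 81 = 353  — 353 repeats.
That took 3 steps.

3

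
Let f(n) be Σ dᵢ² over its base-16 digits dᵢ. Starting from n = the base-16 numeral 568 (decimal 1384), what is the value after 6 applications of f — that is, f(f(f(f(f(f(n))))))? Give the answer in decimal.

1384 = (5,6,8)_16 → 125
125 = (7,13)_16 → 218
218 = (13,10)_16 → 269
269 = (1,0,13)_16 → 170
170 = (10,10)_16 → 200
200 = (12,8)_16 → 208

208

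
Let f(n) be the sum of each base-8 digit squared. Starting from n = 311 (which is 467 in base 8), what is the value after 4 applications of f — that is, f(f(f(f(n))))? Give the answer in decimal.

34

311 = (4,6,7)_8 → 101
101 = (1,4,5)_8 → 42
42 = (5,2)_8 → 29
29 = (3,5)_8 → 34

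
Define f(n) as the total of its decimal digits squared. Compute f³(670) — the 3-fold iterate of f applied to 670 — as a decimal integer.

145

670 → 6² + 7² + 0² = 85
85 → 8² + 5² = 89
89 → 8² + 9² = 145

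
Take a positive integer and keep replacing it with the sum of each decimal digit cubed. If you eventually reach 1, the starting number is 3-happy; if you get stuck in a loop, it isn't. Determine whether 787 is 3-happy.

787 → 7³ + 8³ + 7³ = 1198
1198 → 1³ + 1³ + 9³ + 8³ = 1243
1243 → 1³ + 2³ + 4³ + 3³ = 100
100 → 1³ + 0³ + 0³ = 1  — reached 1.

3-happy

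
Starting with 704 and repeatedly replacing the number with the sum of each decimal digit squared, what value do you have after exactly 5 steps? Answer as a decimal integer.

704 → 65
65 → 61
61 → 37
37 → 58
58 → 89

89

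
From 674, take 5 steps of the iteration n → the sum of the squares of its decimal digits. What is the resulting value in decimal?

674 → 6² + 7² + 4² = 36 + 49 + 16 = 101
101 → 1² + 0² + 1² = 1 + 0 + 1 = 2
2 → 2² = 4
4 → 4² = 16
16 → 1² + 6² = 1 + 36 = 37

37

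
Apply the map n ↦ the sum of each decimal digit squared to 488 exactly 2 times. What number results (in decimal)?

488 → 4² + 8² + 8² = 16 + 64 + 64 = 144
144 → 1² + 4² + 4² = 1 + 16 + 16 = 33

33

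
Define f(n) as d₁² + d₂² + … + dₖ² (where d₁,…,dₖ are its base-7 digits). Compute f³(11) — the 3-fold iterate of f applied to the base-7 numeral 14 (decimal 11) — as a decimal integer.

11 = (1,4)_7 → 1² + 4² = 17
17 = (2,3)_7 → 2² + 3² = 13
13 = (1,6)_7 → 1² + 6² = 37

37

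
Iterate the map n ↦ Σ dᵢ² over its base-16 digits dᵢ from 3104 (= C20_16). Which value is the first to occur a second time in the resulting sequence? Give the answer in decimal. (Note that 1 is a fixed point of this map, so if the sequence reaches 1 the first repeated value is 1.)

3104 = (12,2,0)_16 → 148
148 = (9,4)_16 → 97
97 = (6,1)_16 → 37
37 = (2,5)_16 → 29
29 = (1,13)_16 → 170
170 = (10,10)_16 → 200
200 = (12,8)_16 → 208
208 = (13,0)_16 → 169
169 = (10,9)_16 → 181
181 = (11,5)_16 → 146
146 = (9,2)_16 → 85
85 = (5,5)_16 → 50
50 = (3,2)_16 → 13
13 = (13)_16 → 169  — 169 already appeared earlier.

169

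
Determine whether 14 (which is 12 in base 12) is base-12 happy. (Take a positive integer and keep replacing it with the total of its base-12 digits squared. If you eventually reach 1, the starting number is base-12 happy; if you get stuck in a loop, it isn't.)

not base-12 happy

14 = (1,2)_12 → 1² + 2² = 1 + 4 = 5
5 = (5)_12 → 5² = 25
25 = (2,1)_12 → 2² + 1² = 4 + 1 = 5  — 5 already seen; the sequence cycles without reaching 1.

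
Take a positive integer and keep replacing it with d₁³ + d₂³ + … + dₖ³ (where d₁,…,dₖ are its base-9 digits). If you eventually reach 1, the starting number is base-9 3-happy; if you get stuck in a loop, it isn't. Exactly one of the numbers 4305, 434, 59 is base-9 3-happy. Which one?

4305: 4305 → 665 → 1025 → 665  — repeats 665 (not base-9 3-happy)
434: 434 → 160 → 856 → 128 → 134 → 638 → 1198 → 470 → 476 → 980 → 540 → 432 → 152 → 856  — repeats 856 (not base-9 3-happy)
59: 59 → 341 → 577 → 345 → 99 → 9 → 1  — reaches 1 (base-9 3-happy)

59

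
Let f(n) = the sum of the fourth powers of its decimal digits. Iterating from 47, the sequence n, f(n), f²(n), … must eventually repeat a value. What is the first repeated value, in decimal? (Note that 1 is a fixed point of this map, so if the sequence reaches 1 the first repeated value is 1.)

4338

47 → 4⁴ + 7⁴ = 2657
2657 → 2⁴ + 6⁴ + 5⁴ + 7⁴ = 4338
4338 → 4⁴ + 3⁴ + 3⁴ + 8⁴ = 4514
4514 → 4⁴ + 5⁴ + 1⁴ + 4⁴ = 1138
1138 → 1⁴ + 1⁴ + 3⁴ + 8⁴ = 4179
4179 → 4⁴ + 1⁴ + 7⁴ + 9⁴ = 9219
9219 → 9⁴ + 2⁴ + 1⁴ + 9⁴ = 13139
13139 → 1⁴ + 3⁴ + 1⁴ + 3⁴ + 9⁴ = 6725
6725 → 6⁴ + 7⁴ + 2⁴ + 5⁴ = 4338  — 4338 already appeared earlier.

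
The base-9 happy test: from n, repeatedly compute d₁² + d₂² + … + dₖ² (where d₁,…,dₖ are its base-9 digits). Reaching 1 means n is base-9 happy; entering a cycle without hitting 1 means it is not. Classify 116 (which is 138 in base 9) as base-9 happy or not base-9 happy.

not base-9 happy

116 = (1,3,8)_9 → 1² + 3² + 8² = 74
74 = (8,2)_9 → 8² + 2² = 68
68 = (7,5)_9 → 7² + 5² = 74  — 74 already seen; the sequence cycles without reaching 1.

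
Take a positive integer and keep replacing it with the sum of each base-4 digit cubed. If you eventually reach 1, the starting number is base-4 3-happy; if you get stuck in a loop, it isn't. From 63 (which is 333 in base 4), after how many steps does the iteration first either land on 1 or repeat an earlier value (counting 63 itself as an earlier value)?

6

63 = (3,3,3)_4 → 3³ + 3³ + 3³ = 27 + 27 + 27 = 81
81 = (1,1,0,1)_4 → 1³ + 1³ + 0³ + 1³ = 1 + 1 + 0 + 1 = 3
3 = (3)_4 → 3³ = 27
27 = (1,2,3)_4 → 1³ + 2³ + 3³ = 1 + 8 + 27 = 36
36 = (2,1,0)_4 → 2³ + 1³ + 0³ = 8 + 1 + 0 = 9
9 = (2,1)_4 → 2³ + 1³ = 8 + 1 = 9  — 9 repeats.
That took 6 steps.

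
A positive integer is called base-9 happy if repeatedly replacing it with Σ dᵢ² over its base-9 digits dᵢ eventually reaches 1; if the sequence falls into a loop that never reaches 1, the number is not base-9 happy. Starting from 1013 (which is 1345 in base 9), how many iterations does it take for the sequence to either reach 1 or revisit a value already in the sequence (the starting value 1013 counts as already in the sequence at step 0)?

8

1013 = (1,3,4,5)_9 → 1² + 3² + 4² + 5² = 51
51 = (5,6)_9 → 5² + 6² = 61
61 = (6,7)_9 → 6² + 7² = 85
85 = (1,0,4)_9 → 1² + 0² + 4² = 17
17 = (1,8)_9 → 1² + 8² = 65
65 = (7,2)_9 → 7² + 2² = 53
53 = (5,8)_9 → 5² + 8² = 89
89 = (1,0,8)_9 → 1² + 0² + 8² = 65  — 65 repeats.
That took 8 steps.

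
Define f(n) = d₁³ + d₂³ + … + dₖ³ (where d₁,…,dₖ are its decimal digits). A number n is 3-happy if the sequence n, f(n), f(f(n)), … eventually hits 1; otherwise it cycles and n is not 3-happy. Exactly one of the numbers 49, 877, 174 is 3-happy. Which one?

49: 49 → 793 → 1099 → 1459 → 919 → 1459  — repeats 1459 (not 3-happy)
877: 877 → 1198 → 1243 → 100 → 1  — reaches 1 (3-happy)
174: 174 → 408 → 576 → 684 → 792 → 1080 → 513 → 153 → 153  — repeats 153 (not 3-happy)

877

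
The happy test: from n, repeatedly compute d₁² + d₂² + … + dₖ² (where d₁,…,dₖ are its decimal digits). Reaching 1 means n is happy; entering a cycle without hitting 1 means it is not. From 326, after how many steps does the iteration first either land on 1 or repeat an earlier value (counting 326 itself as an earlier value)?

5

326 → 3² + 2² + 6² = 49
49 → 4² + 9² = 97
97 → 9² + 7² = 130
130 → 1² + 3² + 0² = 10
10 → 1² + 0² = 1  — reached 1.
That took 5 steps.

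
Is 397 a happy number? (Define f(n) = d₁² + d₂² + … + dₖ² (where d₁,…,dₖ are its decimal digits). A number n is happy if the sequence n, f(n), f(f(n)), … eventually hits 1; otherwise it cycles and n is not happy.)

happy

397 → 3² + 9² + 7² = 9 + 81 + 49 = 139
139 → 1² + 3² + 9² = 1 + 9 + 81 = 91
91 → 9² + 1² = 81 + 1 = 82
82 → 8² + 2² = 64 + 4 = 68
68 → 6² + 8² = 36 + 64 = 100
100 → 1² + 0² + 0² = 1 + 0 + 0 = 1  — reached 1.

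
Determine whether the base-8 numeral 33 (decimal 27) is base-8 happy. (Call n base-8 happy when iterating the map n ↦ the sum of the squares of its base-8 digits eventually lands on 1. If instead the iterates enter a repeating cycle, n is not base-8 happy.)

base-8 happy

27 = (3,3)_8 → 3² + 3² = 9 + 9 = 18
18 = (2,2)_8 → 2² + 2² = 4 + 4 = 8
8 = (1,0)_8 → 1² + 0² = 1 + 0 = 1  — reached 1.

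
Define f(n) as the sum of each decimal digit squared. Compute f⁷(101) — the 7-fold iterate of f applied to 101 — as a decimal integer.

101 → 1² + 0² + 1² = 1 + 0 + 1 = 2
2 → 2² = 4
4 → 4² = 16
16 → 1² + 6² = 1 + 36 = 37
37 → 3² + 7² = 9 + 49 = 58
58 → 5² + 8² = 25 + 64 = 89
89 → 8² + 9² = 64 + 81 = 145

145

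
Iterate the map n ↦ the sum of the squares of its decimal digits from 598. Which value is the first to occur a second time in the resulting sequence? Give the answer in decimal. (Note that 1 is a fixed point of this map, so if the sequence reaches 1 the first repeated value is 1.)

89

598 → 5² + 9² + 8² = 170
170 → 1² + 7² + 0² = 50
50 → 5² + 0² = 25
25 → 2² + 5² = 29
29 → 2² + 9² = 85
85 → 8² + 5² = 89
89 → 8² + 9² = 145
145 → 1² + 4² + 5² = 42
42 → 4² + 2² = 20
20 → 2² + 0² = 4
4 → 4² = 16
16 → 1² + 6² = 37
37 → 3² + 7² = 58
58 → 5² + 8² = 89  — 89 already appeared earlier.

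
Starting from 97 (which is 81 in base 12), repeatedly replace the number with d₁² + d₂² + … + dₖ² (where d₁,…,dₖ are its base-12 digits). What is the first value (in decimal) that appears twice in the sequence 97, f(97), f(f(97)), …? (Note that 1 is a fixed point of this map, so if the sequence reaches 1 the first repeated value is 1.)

97 = (8,1)_12 → 8² + 1² = 64 + 1 = 65
65 = (5,5)_12 → 5² + 5² = 25 + 25 = 50
50 = (4,2)_12 → 4² + 2² = 16 + 4 = 20
20 = (1,8)_12 → 1² + 8² = 1 + 64 = 65  — 65 already appeared earlier.

65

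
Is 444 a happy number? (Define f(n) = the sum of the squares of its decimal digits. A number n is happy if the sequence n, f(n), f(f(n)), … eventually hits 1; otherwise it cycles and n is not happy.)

444 → 48
48 → 80
80 → 64
64 → 52
52 → 29
29 → 85
85 → 89
89 → 145
145 → 42
42 → 20
20 → 4
4 → 16
16 → 37
37 → 58
58 → 89  — 89 already seen; the sequence cycles without reaching 1.

not happy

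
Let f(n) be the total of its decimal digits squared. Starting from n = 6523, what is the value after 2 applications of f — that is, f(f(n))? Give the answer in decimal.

65

6523 → 74
74 → 65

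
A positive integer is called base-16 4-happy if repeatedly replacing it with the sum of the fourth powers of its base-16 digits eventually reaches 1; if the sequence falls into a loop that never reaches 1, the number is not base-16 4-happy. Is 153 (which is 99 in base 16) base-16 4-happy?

153 = (9,9)_16 → 9⁴ + 9⁴ = 13122
13122 = (3,3,4,2)_16 → 3⁴ + 3⁴ + 4⁴ + 2⁴ = 434
434 = (1,11,2)_16 → 1⁴ + 11⁴ + 2⁴ = 14658
14658 = (3,9,4,2)_16 → 3⁴ + 9⁴ + 4⁴ + 2⁴ = 6914
6914 = (1,11,0,2)_16 → 1⁴ + 11⁴ + 0⁴ + 2⁴ = 14658  — 14658 already seen; the sequence cycles without reaching 1.

not base-16 4-happy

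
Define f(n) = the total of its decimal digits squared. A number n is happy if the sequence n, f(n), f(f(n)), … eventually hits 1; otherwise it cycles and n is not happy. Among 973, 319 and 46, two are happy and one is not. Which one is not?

46

973: 973 → 139 → 91 → 82 → 68 → 100 → 1  — reaches 1 (happy)
319: 319 → 91 → 82 → 68 → 100 → 1  — reaches 1 (happy)
46: 46 → 52 → 29 → 85 → 89 → 145 → 42 → 20 → 4 → 16 → 37 → 58 → 89  — repeats 89 (not happy)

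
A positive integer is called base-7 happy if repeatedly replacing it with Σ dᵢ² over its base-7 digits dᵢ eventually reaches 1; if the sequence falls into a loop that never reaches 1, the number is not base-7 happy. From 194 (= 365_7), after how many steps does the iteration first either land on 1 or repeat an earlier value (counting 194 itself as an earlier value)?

194 = (3,6,5)_7 → 3² + 6² + 5² = 9 + 36 + 25 = 70
70 = (1,3,0)_7 → 1² + 3² + 0² = 1 + 9 + 0 = 10
10 = (1,3)_7 → 1² + 3² = 1 + 9 = 10  — 10 repeats.
That took 3 steps.

3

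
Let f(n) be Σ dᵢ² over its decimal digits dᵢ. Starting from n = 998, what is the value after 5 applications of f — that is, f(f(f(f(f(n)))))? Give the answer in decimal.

10

998 → 9² + 9² + 8² = 81 + 81 + 64 = 226
226 → 2² + 2² + 6² = 4 + 4 + 36 = 44
44 → 4² + 4² = 16 + 16 = 32
32 → 3² + 2² = 9 + 4 = 13
13 → 1² + 3² = 1 + 9 = 10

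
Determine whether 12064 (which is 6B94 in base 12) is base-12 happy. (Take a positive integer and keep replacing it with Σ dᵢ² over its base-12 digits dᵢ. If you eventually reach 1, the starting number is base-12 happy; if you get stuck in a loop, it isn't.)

not base-12 happy

12064 = (6,11,9,4)_12 → 6² + 11² + 9² + 4² = 254
254 = (1,9,2)_12 → 1² + 9² + 2² = 86
86 = (7,2)_12 → 7² + 2² = 53
53 = (4,5)_12 → 4² + 5² = 41
41 = (3,5)_12 → 3² + 5² = 34
34 = (2,10)_12 → 2² + 10² = 104
104 = (8,8)_12 → 8² + 8² = 128
128 = (10,8)_12 → 10² + 8² = 164
164 = (1,1,8)_12 → 1² + 1² + 8² = 66
66 = (5,6)_12 → 5² + 6² = 61
61 = (5,1)_12 → 5² + 1² = 26
26 = (2,2)_12 → 2² + 2² = 8
8 = (8)_12 → 8² = 64
64 = (5,4)_12 → 5² + 4² = 41  — 41 already seen; the sequence cycles without reaching 1.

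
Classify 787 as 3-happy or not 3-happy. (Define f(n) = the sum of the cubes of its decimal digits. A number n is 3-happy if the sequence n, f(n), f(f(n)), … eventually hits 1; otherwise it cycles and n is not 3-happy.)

3-happy

787 → 7³ + 8³ + 7³ = 343 + 512 + 343 = 1198
1198 → 1³ + 1³ + 9³ + 8³ = 1 + 1 + 729 + 512 = 1243
1243 → 1³ + 2³ + 4³ + 3³ = 1 + 8 + 64 + 27 = 100
100 → 1³ + 0³ + 0³ = 1 + 0 + 0 = 1  — reached 1.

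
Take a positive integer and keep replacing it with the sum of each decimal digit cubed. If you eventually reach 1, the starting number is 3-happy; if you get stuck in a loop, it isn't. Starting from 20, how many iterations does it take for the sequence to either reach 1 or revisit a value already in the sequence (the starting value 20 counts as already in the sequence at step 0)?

8

20 → 8
8 → 512
512 → 134
134 → 92
92 → 737
737 → 713
713 → 371
371 → 371  — 371 repeats.
That took 8 steps.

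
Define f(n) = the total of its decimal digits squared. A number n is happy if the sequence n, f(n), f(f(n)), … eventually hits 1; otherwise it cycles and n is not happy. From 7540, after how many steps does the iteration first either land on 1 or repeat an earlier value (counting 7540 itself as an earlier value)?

7540 → 7² + 5² + 4² + 0² = 49 + 25 + 16 + 0 = 90
90 → 9² + 0² = 81 + 0 = 81
81 → 8² + 1² = 64 + 1 = 65
65 → 6² + 5² = 36 + 25 = 61
61 → 6² + 1² = 36 + 1 = 37
37 → 3² + 7² = 9 + 49 = 58
58 → 5² + 8² = 25 + 64 = 89
89 → 8² + 9² = 64 + 81 = 145
145 → 1² + 4² + 5² = 1 + 16 + 25 = 42
42 → 4² + 2² = 16 + 4 = 20
20 → 2² + 0² = 4 + 0 = 4
4 → 4² = 16
16 → 1² + 6² = 1 + 36 = 37  — 37 repeats.
That took 13 steps.

13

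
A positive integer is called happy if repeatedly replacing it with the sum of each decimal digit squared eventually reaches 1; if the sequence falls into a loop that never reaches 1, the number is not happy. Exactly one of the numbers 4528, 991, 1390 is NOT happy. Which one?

991

4528: 4528 → 109 → 82 → 68 → 100 → 1  — reaches 1 (happy)
991: 991 → 163 → 46 → 52 → 29 → 85 → 89 → 145 → 42 → 20 → 4 → 16 → 37 → 58 → 89  — repeats 89 (not happy)
1390: 1390 → 91 → 82 → 68 → 100 → 1  — reaches 1 (happy)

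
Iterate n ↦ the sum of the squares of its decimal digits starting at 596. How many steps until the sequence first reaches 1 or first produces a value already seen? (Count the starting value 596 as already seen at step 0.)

596 → 5² + 9² + 6² = 25 + 81 + 36 = 142
142 → 1² + 4² + 2² = 1 + 16 + 4 = 21
21 → 2² + 1² = 4 + 1 = 5
5 → 5² = 25
25 → 2² + 5² = 4 + 25 = 29
29 → 2² + 9² = 4 + 81 = 85
85 → 8² + 5² = 64 + 25 = 89
89 → 8² + 9² = 64 + 81 = 145
145 → 1² + 4² + 5² = 1 + 16 + 25 = 42
42 → 4² + 2² = 16 + 4 = 20
20 → 2² + 0² = 4 + 0 = 4
4 → 4² = 16
16 → 1² + 6² = 1 + 36 = 37
37 → 3² + 7² = 9 + 49 = 58
58 → 5² + 8² = 25 + 64 = 89  — 89 repeats.
That took 15 steps.

15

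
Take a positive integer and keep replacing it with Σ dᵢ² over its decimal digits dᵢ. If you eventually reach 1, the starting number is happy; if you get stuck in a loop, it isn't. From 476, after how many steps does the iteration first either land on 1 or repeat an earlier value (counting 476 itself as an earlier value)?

476 → 101
101 → 2
2 → 4
4 → 16
16 → 37
37 → 58
58 → 89
89 → 145
145 → 42
42 → 20
20 → 4  — 4 repeats.
That took 11 steps.

11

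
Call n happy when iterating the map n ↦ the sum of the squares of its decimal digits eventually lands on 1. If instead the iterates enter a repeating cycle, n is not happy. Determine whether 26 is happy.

26 → 2² + 6² = 4 + 36 = 40
40 → 4² + 0² = 16 + 0 = 16
16 → 1² + 6² = 1 + 36 = 37
37 → 3² + 7² = 9 + 49 = 58
58 → 5² + 8² = 25 + 64 = 89
89 → 8² + 9² = 64 + 81 = 145
145 → 1² + 4² + 5² = 1 + 16 + 25 = 42
42 → 4² + 2² = 16 + 4 = 20
20 → 2² + 0² = 4 + 0 = 4
4 → 4² = 16  — 16 already seen; the sequence cycles without reaching 1.

not happy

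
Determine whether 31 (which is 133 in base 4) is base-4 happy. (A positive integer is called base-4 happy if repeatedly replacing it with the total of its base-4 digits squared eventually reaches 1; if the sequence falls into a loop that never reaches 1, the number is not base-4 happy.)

base-4 happy

31 = (1,3,3)_4 → 1² + 3² + 3² = 1 + 9 + 9 = 19
19 = (1,0,3)_4 → 1² + 0² + 3² = 1 + 0 + 9 = 10
10 = (2,2)_4 → 2² + 2² = 4 + 4 = 8
8 = (2,0)_4 → 2² + 0² = 4 + 0 = 4
4 = (1,0)_4 → 1² + 0² = 1 + 0 = 1  — reached 1.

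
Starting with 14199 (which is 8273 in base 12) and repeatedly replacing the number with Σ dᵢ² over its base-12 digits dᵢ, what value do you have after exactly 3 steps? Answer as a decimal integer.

14199 = (8,2,7,3)_12 → 8² + 2² + 7² + 3² = 64 + 4 + 49 + 9 = 126
126 = (10,6)_12 → 10² + 6² = 100 + 36 = 136
136 = (11,4)_12 → 11² + 4² = 121 + 16 = 137

137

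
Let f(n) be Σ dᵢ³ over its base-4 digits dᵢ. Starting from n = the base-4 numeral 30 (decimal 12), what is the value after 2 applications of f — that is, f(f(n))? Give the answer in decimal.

12 = (3,0)_4 → 3³ + 0³ = 27
27 = (1,2,3)_4 → 1³ + 2³ + 3³ = 36

36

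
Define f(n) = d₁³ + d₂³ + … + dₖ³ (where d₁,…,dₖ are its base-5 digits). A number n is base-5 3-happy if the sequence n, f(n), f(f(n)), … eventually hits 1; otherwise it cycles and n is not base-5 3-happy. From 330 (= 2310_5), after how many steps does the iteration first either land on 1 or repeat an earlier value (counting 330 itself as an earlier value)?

330 = (2,3,1,0)_5 → 36
36 = (1,2,1)_5 → 10
10 = (2,0)_5 → 8
8 = (1,3)_5 → 28
28 = (1,0,3)_5 → 28  — 28 repeats.
That took 5 steps.

5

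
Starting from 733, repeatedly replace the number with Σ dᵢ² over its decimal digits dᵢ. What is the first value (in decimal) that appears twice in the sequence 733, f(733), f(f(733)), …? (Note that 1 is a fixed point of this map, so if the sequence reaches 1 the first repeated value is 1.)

89

733 → 7² + 3² + 3² = 67
67 → 6² + 7² = 85
85 → 8² + 5² = 89
89 → 8² + 9² = 145
145 → 1² + 4² + 5² = 42
42 → 4² + 2² = 20
20 → 2² + 0² = 4
4 → 4² = 16
16 → 1² + 6² = 37
37 → 3² + 7² = 58
58 → 5² + 8² = 89  — 89 already appeared earlier.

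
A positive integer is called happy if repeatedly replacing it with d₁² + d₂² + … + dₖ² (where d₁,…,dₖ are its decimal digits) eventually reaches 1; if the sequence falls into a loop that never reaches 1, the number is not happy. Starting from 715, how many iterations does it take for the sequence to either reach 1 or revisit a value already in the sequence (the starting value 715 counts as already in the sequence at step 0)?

13

715 → 75
75 → 74
74 → 65
65 → 61
61 → 37
37 → 58
58 → 89
89 → 145
145 → 42
42 → 20
20 → 4
4 → 16
16 → 37  — 37 repeats.
That took 13 steps.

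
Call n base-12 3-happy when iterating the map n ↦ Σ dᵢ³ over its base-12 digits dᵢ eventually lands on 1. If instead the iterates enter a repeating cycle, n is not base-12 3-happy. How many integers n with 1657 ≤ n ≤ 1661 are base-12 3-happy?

2

1657: 1657 → 1548 → 1729 → 2 → 8 → 512 → 755 → 1464 → 1008 → 343 → 415 → 1351 → 1136 → 1855 → 1344 → 793 → 342 → 288 → 8  (repeats 8)
1658: 1658 → 1555 → 2072 → 585 → 793 → 342 → 288 → 8 → 512 → 755 → 1464 → 1008 → 343 → 415 → 1351 → 1136 → 1855 → 1344 → 793  (repeats 793)
1659: 1659 → 1574 → 2339 → 1404 → 1458 → 1217 → 762 → 368 → 736 → 190 → 1028 → 856 → 1520 → 1728 → 1  (reaches 1)
1660: 1660 → 1611 → 1366 → 1854 → 1217 → 762 → 368 → 736 → 190 → 1028 → 856 → 1520 → 1728 → 1  (reaches 1)
1661: 1661 → 1672 → 1738 → 1001 → 1672  (repeats 1672)
base-12 3-happy: 1659, 1660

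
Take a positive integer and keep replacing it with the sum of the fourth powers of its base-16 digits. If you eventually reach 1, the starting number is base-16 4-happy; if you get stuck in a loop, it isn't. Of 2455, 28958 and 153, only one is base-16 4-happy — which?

2455: 2455 → 15523 → 30898 → 21154 → 10657 → 16578 → 21008 → 642 → 4128 → 17 → 2 → 16 → 1  — reaches 1 (base-16 4-happy)
28958: 28958 → 40819 → 59668 → 45234 → 29298 → 4834 → 38449 → 7939 → 50707 → 22114 → 3233 → 30737 → 6499 → 7939  — repeats 7939 (not base-16 4-happy)
153: 153 → 13122 → 434 → 14658 → 6914 → 14658  — repeats 14658 (not base-16 4-happy)

2455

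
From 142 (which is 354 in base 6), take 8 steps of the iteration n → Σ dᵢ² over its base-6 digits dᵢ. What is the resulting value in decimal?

20

142 = (3,5,4)_6 → 3² + 5² + 4² = 50
50 = (1,2,2)_6 → 1² + 2² + 2² = 9
9 = (1,3)_6 → 1² + 3² = 10
10 = (1,4)_6 → 1² + 4² = 17
17 = (2,5)_6 → 2² + 5² = 29
29 = (4,5)_6 → 4² + 5² = 41
41 = (1,0,5)_6 → 1² + 0² + 5² = 26
26 = (4,2)_6 → 4² + 2² = 20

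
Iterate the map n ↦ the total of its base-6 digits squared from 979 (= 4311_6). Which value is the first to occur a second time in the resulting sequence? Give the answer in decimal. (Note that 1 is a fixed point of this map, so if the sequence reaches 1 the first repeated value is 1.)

25

979 = (4,3,1,1)_6 → 4² + 3² + 1² + 1² = 16 + 9 + 1 + 1 = 27
27 = (4,3)_6 → 4² + 3² = 16 + 9 = 25
25 = (4,1)_6 → 4² + 1² = 16 + 1 = 17
17 = (2,5)_6 → 2² + 5² = 4 + 25 = 29
29 = (4,5)_6 → 4² + 5² = 16 + 25 = 41
41 = (1,0,5)_6 → 1² + 0² + 5² = 1 + 0 + 25 = 26
26 = (4,2)_6 → 4² + 2² = 16 + 4 = 20
20 = (3,2)_6 → 3² + 2² = 9 + 4 = 13
13 = (2,1)_6 → 2² + 1² = 4 + 1 = 5
5 = (5)_6 → 5² = 25  — 25 already appeared earlier.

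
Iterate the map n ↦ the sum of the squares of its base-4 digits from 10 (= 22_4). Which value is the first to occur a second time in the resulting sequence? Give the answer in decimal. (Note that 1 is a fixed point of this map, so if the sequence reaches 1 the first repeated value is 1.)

1

10 = (2,2)_4 → 2² + 2² = 4 + 4 = 8
8 = (2,0)_4 → 2² + 0² = 4 + 0 = 4
4 = (1,0)_4 → 1² + 0² = 1 + 0 = 1  — reached the fixed point 1.
1 → 1, so 1 is the first repeated value.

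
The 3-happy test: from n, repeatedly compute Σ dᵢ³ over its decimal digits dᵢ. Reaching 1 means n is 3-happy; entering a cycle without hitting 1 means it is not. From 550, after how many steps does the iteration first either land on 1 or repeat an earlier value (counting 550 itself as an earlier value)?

4

550 → 5³ + 5³ + 0³ = 250
250 → 2³ + 5³ + 0³ = 133
133 → 1³ + 3³ + 3³ = 55
55 → 5³ + 5³ = 250  — 250 repeats.
That took 4 steps.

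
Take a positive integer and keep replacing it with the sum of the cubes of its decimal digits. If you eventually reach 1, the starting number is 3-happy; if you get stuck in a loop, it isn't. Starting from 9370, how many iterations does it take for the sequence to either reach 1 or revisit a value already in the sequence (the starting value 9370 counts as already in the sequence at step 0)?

4

9370 → 9³ + 3³ + 7³ + 0³ = 1099
1099 → 1³ + 0³ + 9³ + 9³ = 1459
1459 → 1³ + 4³ + 5³ + 9³ = 919
919 → 9³ + 1³ + 9³ = 1459  — 1459 repeats.
That took 4 steps.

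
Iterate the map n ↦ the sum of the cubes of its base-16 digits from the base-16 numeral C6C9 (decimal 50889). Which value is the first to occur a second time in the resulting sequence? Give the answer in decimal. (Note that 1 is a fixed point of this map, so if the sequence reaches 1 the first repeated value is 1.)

72

50889 = (12,6,12,9)_16 → 12³ + 6³ + 12³ + 9³ = 1728 + 216 + 1728 + 729 = 4401
4401 = (1,1,3,1)_16 → 1³ + 1³ + 3³ + 1³ = 1 + 1 + 27 + 1 = 30
30 = (1,14)_16 → 1³ + 14³ = 1 + 2744 = 2745
2745 = (10,11,9)_16 → 10³ + 11³ + 9³ = 1000 + 1331 + 729 = 3060
3060 = (11,15,4)_16 → 11³ + 15³ + 4³ = 1331 + 3375 + 64 = 4770
4770 = (1,2,10,2)_16 → 1³ + 2³ + 10³ + 2³ = 1 + 8 + 1000 + 8 = 1017
1017 = (3,15,9)_16 → 3³ + 15³ + 9³ = 27 + 3375 + 729 = 4131
4131 = (1,0,2,3)_16 → 1³ + 0³ + 2³ + 3³ = 1 + 0 + 8 + 27 = 36
36 = (2,4)_16 → 2³ + 4³ = 8 + 64 = 72
72 = (4,8)_16 → 4³ + 8³ = 64 + 512 = 576
576 = (2,4,0)_16 → 2³ + 4³ + 0³ = 8 + 64 + 0 = 72  — 72 already appeared earlier.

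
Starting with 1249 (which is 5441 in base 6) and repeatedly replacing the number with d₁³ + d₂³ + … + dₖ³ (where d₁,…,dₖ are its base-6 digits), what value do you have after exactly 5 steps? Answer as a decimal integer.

1249 = (5,4,4,1)_6 → 5³ + 4³ + 4³ + 1³ = 125 + 64 + 64 + 1 = 254
254 = (1,1,0,2)_6 → 1³ + 1³ + 0³ + 2³ = 1 + 1 + 0 + 8 = 10
10 = (1,4)_6 → 1³ + 4³ = 1 + 64 = 65
65 = (1,4,5)_6 → 1³ + 4³ + 5³ = 1 + 64 + 125 = 190
190 = (5,1,4)_6 → 5³ + 1³ + 4³ = 125 + 1 + 64 = 190

190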